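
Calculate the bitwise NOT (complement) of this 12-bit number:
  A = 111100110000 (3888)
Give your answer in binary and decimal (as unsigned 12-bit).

Flip each bit (0->1, 1->0):
  111100110000
  000011001111

Answer: 000011001111 (207)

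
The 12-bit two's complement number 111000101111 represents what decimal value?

MSB is 1, so the value is negative. Find the magnitude:
1. Invert bits:  000111010000
2. Add 1:        000111010001  = 465
3. Apply sign:   -465

Answer: -465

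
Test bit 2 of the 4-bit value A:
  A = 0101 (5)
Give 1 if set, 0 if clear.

Bit 2 is the 3rd from the right.
  0101
   ^
That bit is 1.

Answer: 1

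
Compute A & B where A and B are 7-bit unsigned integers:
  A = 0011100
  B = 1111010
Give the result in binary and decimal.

Apply & to each column (1 only where both bits are 1):
  0011100
& 1111010
---------
  0011000

Answer: 0011000 (24)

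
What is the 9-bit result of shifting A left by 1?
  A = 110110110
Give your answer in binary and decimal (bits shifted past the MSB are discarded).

Shift left by 1: drop the top 1 bit(s), append 1 zero(s) on the right.
  110110110  ->  discard [1], keep [10110110], append 0
= 101101100

Answer: 101101100 (364)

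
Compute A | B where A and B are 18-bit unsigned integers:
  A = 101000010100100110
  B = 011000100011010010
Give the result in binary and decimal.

Apply | to each column (1 where either bit is 1):
  101000010100100110
| 011000100011010010
--------------------
  111000110111110110

Answer: 111000110111110110 (232950)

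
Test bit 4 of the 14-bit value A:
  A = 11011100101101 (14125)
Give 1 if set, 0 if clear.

Bit 4 is the 5th from the right.
  11011100101101
           ^
That bit is 0.

Answer: 0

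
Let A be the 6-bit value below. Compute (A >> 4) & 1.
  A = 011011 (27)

Bit 4 is the 5th from the right.
  011011
   ^
That bit is 1.

Answer: 1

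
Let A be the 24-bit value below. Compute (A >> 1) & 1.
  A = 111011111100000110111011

Bit 1 is the 2nd from the right.
  111011111100000110111011
                        ^
That bit is 1.

Answer: 1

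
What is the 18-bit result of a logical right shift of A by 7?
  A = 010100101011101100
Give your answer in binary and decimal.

Logical shift right by 7: drop the bottom 7 bit(s), prepend 7 zero(s) on the left.
  010100101011101100  ->  keep [01010010101], discard [1101100], prepend 0000000
= 000000001010010101

Answer: 000000001010010101 (661)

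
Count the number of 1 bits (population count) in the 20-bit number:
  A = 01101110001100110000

01101110001100110000
1-bits at positions (from bit 0 = LSB): 4, 5, 8, 9, 13, 14, 15, 17, 18
Count = 9

Answer: 9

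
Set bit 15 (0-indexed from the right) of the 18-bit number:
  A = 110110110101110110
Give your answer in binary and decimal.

Mask = 1 << 15 = 001000000000000000
Bit 15 of A is 0, so OR-ing with the mask flips it to 1.
  110110110101110110
| 001000000000000000
--------------------
  111110110101110110

Answer: 111110110101110110 (257398)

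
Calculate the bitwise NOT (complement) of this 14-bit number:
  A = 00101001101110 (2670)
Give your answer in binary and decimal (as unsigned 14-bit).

Flip each bit (0->1, 1->0):
  00101001101110
  11010110010001

Answer: 11010110010001 (13713)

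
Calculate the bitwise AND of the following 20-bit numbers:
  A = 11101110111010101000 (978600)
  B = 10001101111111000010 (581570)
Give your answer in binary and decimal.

Apply & to each column (1 only where both bits are 1):
  11101110111010101000
& 10001101111111000010
----------------------
  10001100111010000000

Answer: 10001100111010000000 (577152)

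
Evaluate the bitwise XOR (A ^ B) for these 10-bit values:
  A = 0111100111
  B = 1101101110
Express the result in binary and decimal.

Apply ^ to each column (1 where bits differ):
  0111100111
^ 1101101110
------------
  1010001001

Answer: 1010001001 (649)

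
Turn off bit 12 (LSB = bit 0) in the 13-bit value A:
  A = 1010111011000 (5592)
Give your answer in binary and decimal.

Mask = ~(1 << 12) = 0111111111111
Bit 12 of A is 1, so AND-ing with the mask clears it to 0.
  1010111011000
& 0111111111111
---------------
  0010111011000

Answer: 0010111011000 (1496)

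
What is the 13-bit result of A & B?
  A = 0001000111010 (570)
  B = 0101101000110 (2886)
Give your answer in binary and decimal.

Apply & to each column (1 only where both bits are 1):
  0001000111010
& 0101101000110
---------------
  0001000000010

Answer: 0001000000010 (514)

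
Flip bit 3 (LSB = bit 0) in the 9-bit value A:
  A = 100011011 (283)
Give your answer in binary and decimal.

Mask = 1 << 3 = 000001000
Bit 3 of A is 1; XOR with the mask flips it to 0.
  100011011
^ 000001000
-----------
  100010011

Answer: 100010011 (275)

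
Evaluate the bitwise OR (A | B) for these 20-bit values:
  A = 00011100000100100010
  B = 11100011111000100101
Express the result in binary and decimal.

Apply | to each column (1 where either bit is 1):
  00011100000100100010
| 11100011111000100101
----------------------
  11111111111100100111

Answer: 11111111111100100111 (1048359)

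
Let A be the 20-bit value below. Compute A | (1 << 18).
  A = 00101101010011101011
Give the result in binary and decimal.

Mask = 1 << 18 = 01000000000000000000
Bit 18 of A is 0, so OR-ing with the mask flips it to 1.
  00101101010011101011
| 01000000000000000000
----------------------
  01101101010011101011

Answer: 01101101010011101011 (447723)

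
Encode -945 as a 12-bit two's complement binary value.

1. Binary of +945:  001110110001
2. Invert bits:     110001001110
3. Add 1:           110001001111

Answer: 110001001111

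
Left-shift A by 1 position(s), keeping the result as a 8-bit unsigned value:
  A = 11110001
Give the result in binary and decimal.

Shift left by 1: drop the top 1 bit(s), append 1 zero(s) on the right.
  11110001  ->  discard [1], keep [1110001], append 0
= 11100010

Answer: 11100010 (226)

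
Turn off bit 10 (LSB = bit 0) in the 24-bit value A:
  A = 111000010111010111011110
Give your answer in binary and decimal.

Mask = ~(1 << 10) = 111111111111101111111111
Bit 10 of A is 1, so AND-ing with the mask clears it to 0.
  111000010111010111011110
& 111111111111101111111111
--------------------------
  111000010111000111011110

Answer: 111000010111000111011110 (14774750)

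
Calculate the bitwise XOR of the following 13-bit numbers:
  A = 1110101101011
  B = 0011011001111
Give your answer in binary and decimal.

Apply ^ to each column (1 where bits differ):
  1110101101011
^ 0011011001111
---------------
  1101110100100

Answer: 1101110100100 (7076)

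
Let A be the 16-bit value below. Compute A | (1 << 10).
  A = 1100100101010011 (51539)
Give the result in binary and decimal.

Mask = 1 << 10 = 0000010000000000
Bit 10 of A is 0, so OR-ing with the mask flips it to 1.
  1100100101010011
| 0000010000000000
------------------
  1100110101010011

Answer: 1100110101010011 (52563)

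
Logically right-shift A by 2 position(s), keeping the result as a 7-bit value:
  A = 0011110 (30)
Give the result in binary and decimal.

Logical shift right by 2: drop the bottom 2 bit(s), prepend 2 zero(s) on the left.
  0011110  ->  keep [00111], discard [10], prepend 00
= 0000111

Answer: 0000111 (7)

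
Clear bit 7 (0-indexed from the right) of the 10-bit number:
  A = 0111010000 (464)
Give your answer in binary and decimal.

Mask = ~(1 << 7) = 1101111111
Bit 7 of A is 1, so AND-ing with the mask clears it to 0.
  0111010000
& 1101111111
------------
  0101010000

Answer: 0101010000 (336)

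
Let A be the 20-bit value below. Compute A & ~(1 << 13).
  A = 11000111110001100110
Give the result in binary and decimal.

Mask = ~(1 << 13) = 11111101111111111111
Bit 13 of A is 1, so AND-ing with the mask clears it to 0.
  11000111110001100110
& 11111101111111111111
----------------------
  11000101110001100110

Answer: 11000101110001100110 (810086)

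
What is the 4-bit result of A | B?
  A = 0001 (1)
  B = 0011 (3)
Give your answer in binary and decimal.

Apply | to each column (1 where either bit is 1):
  0001
| 0011
------
  0011

Answer: 0011 (3)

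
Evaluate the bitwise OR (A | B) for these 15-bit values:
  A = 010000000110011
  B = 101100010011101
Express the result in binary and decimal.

Apply | to each column (1 where either bit is 1):
  010000000110011
| 101100010011101
-----------------
  111100010111111

Answer: 111100010111111 (30911)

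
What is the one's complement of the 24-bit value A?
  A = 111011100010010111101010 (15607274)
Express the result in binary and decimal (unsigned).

Flip each bit (0->1, 1->0):
  111011100010010111101010
  000100011101101000010101

Answer: 000100011101101000010101 (1169941)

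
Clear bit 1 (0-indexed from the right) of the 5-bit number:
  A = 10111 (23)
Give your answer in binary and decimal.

Mask = ~(1 << 1) = 11101
Bit 1 of A is 1, so AND-ing with the mask clears it to 0.
  10111
& 11101
-------
  10101

Answer: 10101 (21)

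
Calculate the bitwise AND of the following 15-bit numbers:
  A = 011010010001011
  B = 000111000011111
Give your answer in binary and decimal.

Apply & to each column (1 only where both bits are 1):
  011010010001011
& 000111000011111
-----------------
  000010000001011

Answer: 000010000001011 (1035)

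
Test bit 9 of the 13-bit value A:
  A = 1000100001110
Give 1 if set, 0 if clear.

Bit 9 is the 10th from the right.
  1000100001110
     ^
That bit is 0.

Answer: 0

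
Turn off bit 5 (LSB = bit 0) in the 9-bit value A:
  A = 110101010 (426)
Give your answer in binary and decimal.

Mask = ~(1 << 5) = 111011111
Bit 5 of A is 1, so AND-ing with the mask clears it to 0.
  110101010
& 111011111
-----------
  110001010

Answer: 110001010 (394)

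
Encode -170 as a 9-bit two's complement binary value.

1. Binary of +170:  010101010
2. Invert bits:     101010101
3. Add 1:           101010110

Answer: 101010110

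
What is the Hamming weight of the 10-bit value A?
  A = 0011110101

0011110101
1-bits at positions (from bit 0 = LSB): 0, 2, 4, 5, 6, 7
Count = 6

Answer: 6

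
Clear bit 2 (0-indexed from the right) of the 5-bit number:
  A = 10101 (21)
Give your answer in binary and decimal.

Mask = ~(1 << 2) = 11011
Bit 2 of A is 1, so AND-ing with the mask clears it to 0.
  10101
& 11011
-------
  10001

Answer: 10001 (17)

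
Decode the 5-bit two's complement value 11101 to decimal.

MSB is 1, so the value is negative. Find the magnitude:
1. Invert bits:  00010
2. Add 1:        00011  = 3
3. Apply sign:   -3

Answer: -3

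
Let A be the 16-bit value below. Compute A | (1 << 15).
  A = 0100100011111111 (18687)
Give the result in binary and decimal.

Mask = 1 << 15 = 1000000000000000
Bit 15 of A is 0, so OR-ing with the mask flips it to 1.
  0100100011111111
| 1000000000000000
------------------
  1100100011111111

Answer: 1100100011111111 (51455)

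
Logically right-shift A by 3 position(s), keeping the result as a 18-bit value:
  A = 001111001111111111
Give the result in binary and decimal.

Logical shift right by 3: drop the bottom 3 bit(s), prepend 3 zero(s) on the left.
  001111001111111111  ->  keep [001111001111111], discard [111], prepend 000
= 000001111001111111

Answer: 000001111001111111 (7807)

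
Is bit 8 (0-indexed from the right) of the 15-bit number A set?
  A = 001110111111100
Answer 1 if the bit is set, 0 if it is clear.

Bit 8 is the 9th from the right.
  001110111111100
        ^
That bit is 1.

Answer: 1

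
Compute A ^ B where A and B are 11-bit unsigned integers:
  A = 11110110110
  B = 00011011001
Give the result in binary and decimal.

Apply ^ to each column (1 where bits differ):
  11110110110
^ 00011011001
-------------
  11101101111

Answer: 11101101111 (1903)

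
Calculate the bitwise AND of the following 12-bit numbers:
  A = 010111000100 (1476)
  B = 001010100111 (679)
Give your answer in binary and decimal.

Apply & to each column (1 only where both bits are 1):
  010111000100
& 001010100111
--------------
  000010000100

Answer: 000010000100 (132)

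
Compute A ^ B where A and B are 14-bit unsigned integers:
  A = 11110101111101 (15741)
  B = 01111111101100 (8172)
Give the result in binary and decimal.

Apply ^ to each column (1 where bits differ):
  11110101111101
^ 01111111101100
----------------
  10001010010001

Answer: 10001010010001 (8849)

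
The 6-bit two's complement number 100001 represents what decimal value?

MSB is 1, so the value is negative. Find the magnitude:
1. Invert bits:  011110
2. Add 1:        011111  = 31
3. Apply sign:   -31

Answer: -31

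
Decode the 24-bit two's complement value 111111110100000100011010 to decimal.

MSB is 1, so the value is negative. Find the magnitude:
1. Invert bits:  000000001011111011100101
2. Add 1:        000000001011111011100110  = 48870
3. Apply sign:   -48870

Answer: -48870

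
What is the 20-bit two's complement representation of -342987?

1. Binary of +342987:  01010011101111001011
2. Invert bits:     10101100010000110100
3. Add 1:           10101100010000110101

Answer: 10101100010000110101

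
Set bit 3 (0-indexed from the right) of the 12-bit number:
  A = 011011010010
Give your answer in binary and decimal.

Mask = 1 << 3 = 000000001000
Bit 3 of A is 0, so OR-ing with the mask flips it to 1.
  011011010010
| 000000001000
--------------
  011011011010

Answer: 011011011010 (1754)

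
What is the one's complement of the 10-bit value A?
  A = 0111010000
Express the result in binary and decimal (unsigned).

Flip each bit (0->1, 1->0):
  0111010000
  1000101111

Answer: 1000101111 (559)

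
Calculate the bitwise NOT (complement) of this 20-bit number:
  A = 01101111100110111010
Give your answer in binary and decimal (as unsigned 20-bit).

Flip each bit (0->1, 1->0):
  01101111100110111010
  10010000011001000101

Answer: 10010000011001000101 (591429)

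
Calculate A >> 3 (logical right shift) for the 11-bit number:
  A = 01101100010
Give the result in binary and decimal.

Logical shift right by 3: drop the bottom 3 bit(s), prepend 3 zero(s) on the left.
  01101100010  ->  keep [01101100], discard [010], prepend 000
= 00001101100

Answer: 00001101100 (108)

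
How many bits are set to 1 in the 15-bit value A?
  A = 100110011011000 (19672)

100110011011000
1-bits at positions (from bit 0 = LSB): 3, 4, 6, 7, 10, 11, 14
Count = 7

Answer: 7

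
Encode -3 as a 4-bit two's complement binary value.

1. Binary of +3:  0011
2. Invert bits:     1100
3. Add 1:           1101

Answer: 1101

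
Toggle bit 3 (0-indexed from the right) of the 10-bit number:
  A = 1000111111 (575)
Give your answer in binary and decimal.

Mask = 1 << 3 = 0000001000
Bit 3 of A is 1; XOR with the mask flips it to 0.
  1000111111
^ 0000001000
------------
  1000110111

Answer: 1000110111 (567)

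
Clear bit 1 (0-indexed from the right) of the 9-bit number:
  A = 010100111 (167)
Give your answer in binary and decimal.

Mask = ~(1 << 1) = 111111101
Bit 1 of A is 1, so AND-ing with the mask clears it to 0.
  010100111
& 111111101
-----------
  010100101

Answer: 010100101 (165)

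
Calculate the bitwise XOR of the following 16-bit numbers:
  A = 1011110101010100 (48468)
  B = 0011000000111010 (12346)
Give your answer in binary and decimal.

Apply ^ to each column (1 where bits differ):
  1011110101010100
^ 0011000000111010
------------------
  1000110101101110

Answer: 1000110101101110 (36206)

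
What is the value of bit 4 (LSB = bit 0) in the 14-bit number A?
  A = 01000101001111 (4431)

Bit 4 is the 5th from the right.
  01000101001111
           ^
That bit is 0.

Answer: 0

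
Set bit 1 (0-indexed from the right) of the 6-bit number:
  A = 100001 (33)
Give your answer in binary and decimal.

Mask = 1 << 1 = 000010
Bit 1 of A is 0, so OR-ing with the mask flips it to 1.
  100001
| 000010
--------
  100011

Answer: 100011 (35)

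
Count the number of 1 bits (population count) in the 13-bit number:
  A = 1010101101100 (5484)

1010101101100
1-bits at positions (from bit 0 = LSB): 2, 3, 5, 6, 8, 10, 12
Count = 7

Answer: 7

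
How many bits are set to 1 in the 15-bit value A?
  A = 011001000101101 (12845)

011001000101101
1-bits at positions (from bit 0 = LSB): 0, 2, 3, 5, 9, 12, 13
Count = 7

Answer: 7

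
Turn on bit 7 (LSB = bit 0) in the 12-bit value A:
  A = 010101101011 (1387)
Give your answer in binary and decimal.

Mask = 1 << 7 = 000010000000
Bit 7 of A is 0, so OR-ing with the mask flips it to 1.
  010101101011
| 000010000000
--------------
  010111101011

Answer: 010111101011 (1515)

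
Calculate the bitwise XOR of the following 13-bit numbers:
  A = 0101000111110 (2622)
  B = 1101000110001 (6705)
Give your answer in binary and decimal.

Apply ^ to each column (1 where bits differ):
  0101000111110
^ 1101000110001
---------------
  1000000001111

Answer: 1000000001111 (4111)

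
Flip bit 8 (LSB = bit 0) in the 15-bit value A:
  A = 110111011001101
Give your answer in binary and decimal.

Mask = 1 << 8 = 000000100000000
Bit 8 of A is 0; XOR with the mask flips it to 1.
  110111011001101
^ 000000100000000
-----------------
  110111111001101

Answer: 110111111001101 (28621)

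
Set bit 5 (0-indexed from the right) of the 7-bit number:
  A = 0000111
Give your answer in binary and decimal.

Mask = 1 << 5 = 0100000
Bit 5 of A is 0, so OR-ing with the mask flips it to 1.
  0000111
| 0100000
---------
  0100111

Answer: 0100111 (39)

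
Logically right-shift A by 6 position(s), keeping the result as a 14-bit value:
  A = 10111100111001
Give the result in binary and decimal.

Logical shift right by 6: drop the bottom 6 bit(s), prepend 6 zero(s) on the left.
  10111100111001  ->  keep [10111100], discard [111001], prepend 000000
= 00000010111100

Answer: 00000010111100 (188)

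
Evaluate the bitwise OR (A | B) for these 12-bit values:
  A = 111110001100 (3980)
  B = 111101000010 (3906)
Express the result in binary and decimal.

Apply | to each column (1 where either bit is 1):
  111110001100
| 111101000010
--------------
  111111001110

Answer: 111111001110 (4046)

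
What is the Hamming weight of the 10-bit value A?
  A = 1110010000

1110010000
1-bits at positions (from bit 0 = LSB): 4, 7, 8, 9
Count = 4

Answer: 4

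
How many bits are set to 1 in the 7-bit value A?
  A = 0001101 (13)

0001101
1-bits at positions (from bit 0 = LSB): 0, 2, 3
Count = 3

Answer: 3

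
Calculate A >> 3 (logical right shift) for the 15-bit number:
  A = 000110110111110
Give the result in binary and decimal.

Logical shift right by 3: drop the bottom 3 bit(s), prepend 3 zero(s) on the left.
  000110110111110  ->  keep [000110110111], discard [110], prepend 000
= 000000110110111

Answer: 000000110110111 (439)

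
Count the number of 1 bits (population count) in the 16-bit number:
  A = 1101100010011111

1101100010011111
1-bits at positions (from bit 0 = LSB): 0, 1, 2, 3, 4, 7, 11, 12, 14, 15
Count = 10

Answer: 10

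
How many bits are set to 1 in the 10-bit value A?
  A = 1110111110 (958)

1110111110
1-bits at positions (from bit 0 = LSB): 1, 2, 3, 4, 5, 7, 8, 9
Count = 8

Answer: 8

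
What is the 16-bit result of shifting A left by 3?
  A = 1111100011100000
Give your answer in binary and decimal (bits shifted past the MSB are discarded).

Shift left by 3: drop the top 3 bit(s), append 3 zero(s) on the right.
  1111100011100000  ->  discard [111], keep [1100011100000], append 000
= 1100011100000000

Answer: 1100011100000000 (50944)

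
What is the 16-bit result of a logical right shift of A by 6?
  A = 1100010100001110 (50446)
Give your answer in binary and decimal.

Logical shift right by 6: drop the bottom 6 bit(s), prepend 6 zero(s) on the left.
  1100010100001110  ->  keep [1100010100], discard [001110], prepend 000000
= 0000001100010100

Answer: 0000001100010100 (788)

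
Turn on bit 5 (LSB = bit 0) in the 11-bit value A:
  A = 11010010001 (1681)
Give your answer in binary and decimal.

Mask = 1 << 5 = 00000100000
Bit 5 of A is 0, so OR-ing with the mask flips it to 1.
  11010010001
| 00000100000
-------------
  11010110001

Answer: 11010110001 (1713)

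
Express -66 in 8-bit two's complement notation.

1. Binary of +66:  01000010
2. Invert bits:     10111101
3. Add 1:           10111110

Answer: 10111110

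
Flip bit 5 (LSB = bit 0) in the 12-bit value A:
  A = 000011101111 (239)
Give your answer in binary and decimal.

Mask = 1 << 5 = 000000100000
Bit 5 of A is 1; XOR with the mask flips it to 0.
  000011101111
^ 000000100000
--------------
  000011001111

Answer: 000011001111 (207)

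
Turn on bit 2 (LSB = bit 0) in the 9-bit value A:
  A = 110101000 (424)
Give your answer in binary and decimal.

Mask = 1 << 2 = 000000100
Bit 2 of A is 0, so OR-ing with the mask flips it to 1.
  110101000
| 000000100
-----------
  110101100

Answer: 110101100 (428)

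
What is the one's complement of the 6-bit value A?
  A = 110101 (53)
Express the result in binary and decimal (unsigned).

Flip each bit (0->1, 1->0):
  110101
  001010

Answer: 001010 (10)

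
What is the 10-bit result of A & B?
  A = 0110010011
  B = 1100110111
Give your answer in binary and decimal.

Apply & to each column (1 only where both bits are 1):
  0110010011
& 1100110111
------------
  0100010011

Answer: 0100010011 (275)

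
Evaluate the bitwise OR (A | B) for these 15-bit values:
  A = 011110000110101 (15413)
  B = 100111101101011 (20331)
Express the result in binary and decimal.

Apply | to each column (1 where either bit is 1):
  011110000110101
| 100111101101011
-----------------
  111111101111111

Answer: 111111101111111 (32639)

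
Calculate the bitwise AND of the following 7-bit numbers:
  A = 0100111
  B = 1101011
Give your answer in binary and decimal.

Apply & to each column (1 only where both bits are 1):
  0100111
& 1101011
---------
  0100011

Answer: 0100011 (35)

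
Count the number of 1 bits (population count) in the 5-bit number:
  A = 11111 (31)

11111
1-bits at positions (from bit 0 = LSB): 0, 1, 2, 3, 4
Count = 5

Answer: 5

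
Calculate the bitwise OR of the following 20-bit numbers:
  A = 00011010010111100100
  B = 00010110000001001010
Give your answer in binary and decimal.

Apply | to each column (1 where either bit is 1):
  00011010010111100100
| 00010110000001001010
----------------------
  00011110010111101110

Answer: 00011110010111101110 (124398)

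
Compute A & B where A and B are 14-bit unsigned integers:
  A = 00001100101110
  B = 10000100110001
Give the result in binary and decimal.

Apply & to each column (1 only where both bits are 1):
  00001100101110
& 10000100110001
----------------
  00000100100000

Answer: 00000100100000 (288)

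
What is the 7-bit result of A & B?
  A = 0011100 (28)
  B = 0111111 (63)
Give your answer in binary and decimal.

Apply & to each column (1 only where both bits are 1):
  0011100
& 0111111
---------
  0011100

Answer: 0011100 (28)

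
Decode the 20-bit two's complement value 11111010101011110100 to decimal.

MSB is 1, so the value is negative. Find the magnitude:
1. Invert bits:  00000101010100001011
2. Add 1:        00000101010100001100  = 21772
3. Apply sign:   -21772

Answer: -21772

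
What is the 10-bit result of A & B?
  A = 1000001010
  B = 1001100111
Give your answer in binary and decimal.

Apply & to each column (1 only where both bits are 1):
  1000001010
& 1001100111
------------
  1000000010

Answer: 1000000010 (514)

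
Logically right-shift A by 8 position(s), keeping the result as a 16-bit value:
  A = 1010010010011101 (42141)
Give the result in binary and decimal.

Logical shift right by 8: drop the bottom 8 bit(s), prepend 8 zero(s) on the left.
  1010010010011101  ->  keep [10100100], discard [10011101], prepend 00000000
= 0000000010100100

Answer: 0000000010100100 (164)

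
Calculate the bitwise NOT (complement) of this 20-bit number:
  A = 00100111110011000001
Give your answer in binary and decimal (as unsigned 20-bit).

Flip each bit (0->1, 1->0):
  00100111110011000001
  11011000001100111110

Answer: 11011000001100111110 (885566)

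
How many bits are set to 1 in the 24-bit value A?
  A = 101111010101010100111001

101111010101010100111001
1-bits at positions (from bit 0 = LSB): 0, 3, 4, 5, 8, 10, 12, 14, 16, 18, 19, 20, 21, 23
Count = 14

Answer: 14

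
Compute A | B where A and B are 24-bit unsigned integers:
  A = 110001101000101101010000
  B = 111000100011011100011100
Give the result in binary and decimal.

Apply | to each column (1 where either bit is 1):
  110001101000101101010000
| 111000100011011100011100
--------------------------
  111001101011111101011100

Answer: 111001101011111101011100 (15122268)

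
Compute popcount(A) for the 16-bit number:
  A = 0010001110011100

0010001110011100
1-bits at positions (from bit 0 = LSB): 2, 3, 4, 7, 8, 9, 13
Count = 7

Answer: 7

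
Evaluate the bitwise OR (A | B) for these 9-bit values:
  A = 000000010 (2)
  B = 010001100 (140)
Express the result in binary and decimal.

Apply | to each column (1 where either bit is 1):
  000000010
| 010001100
-----------
  010001110

Answer: 010001110 (142)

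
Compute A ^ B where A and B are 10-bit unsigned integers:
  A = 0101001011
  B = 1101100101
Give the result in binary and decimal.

Apply ^ to each column (1 where bits differ):
  0101001011
^ 1101100101
------------
  1000101110

Answer: 1000101110 (558)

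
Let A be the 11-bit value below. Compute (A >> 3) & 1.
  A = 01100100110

Bit 3 is the 4th from the right.
  01100100110
         ^
That bit is 0.

Answer: 0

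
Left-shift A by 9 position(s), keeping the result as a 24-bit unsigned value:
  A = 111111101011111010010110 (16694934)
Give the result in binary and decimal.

Shift left by 9: drop the top 9 bit(s), append 9 zero(s) on the right.
  111111101011111010010110  ->  discard [111111101], keep [011111010010110], append 000000000
= 011111010010110000000000

Answer: 011111010010110000000000 (8203264)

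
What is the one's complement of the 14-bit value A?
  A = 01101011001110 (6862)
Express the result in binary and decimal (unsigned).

Flip each bit (0->1, 1->0):
  01101011001110
  10010100110001

Answer: 10010100110001 (9521)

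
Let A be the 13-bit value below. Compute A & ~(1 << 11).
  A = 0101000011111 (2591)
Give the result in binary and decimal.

Mask = ~(1 << 11) = 1011111111111
Bit 11 of A is 1, so AND-ing with the mask clears it to 0.
  0101000011111
& 1011111111111
---------------
  0001000011111

Answer: 0001000011111 (543)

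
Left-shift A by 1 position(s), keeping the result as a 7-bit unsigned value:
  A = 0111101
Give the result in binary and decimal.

Shift left by 1: drop the top 1 bit(s), append 1 zero(s) on the right.
  0111101  ->  discard [0], keep [111101], append 0
= 1111010

Answer: 1111010 (122)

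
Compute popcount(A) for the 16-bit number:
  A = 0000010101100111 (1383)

0000010101100111
1-bits at positions (from bit 0 = LSB): 0, 1, 2, 5, 6, 8, 10
Count = 7

Answer: 7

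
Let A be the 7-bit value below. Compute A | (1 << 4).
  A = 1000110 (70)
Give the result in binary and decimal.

Mask = 1 << 4 = 0010000
Bit 4 of A is 0, so OR-ing with the mask flips it to 1.
  1000110
| 0010000
---------
  1010110

Answer: 1010110 (86)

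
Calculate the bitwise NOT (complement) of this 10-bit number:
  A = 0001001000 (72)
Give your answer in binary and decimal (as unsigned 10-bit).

Flip each bit (0->1, 1->0):
  0001001000
  1110110111

Answer: 1110110111 (951)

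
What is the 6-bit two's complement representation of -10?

1. Binary of +10:  001010
2. Invert bits:     110101
3. Add 1:           110110

Answer: 110110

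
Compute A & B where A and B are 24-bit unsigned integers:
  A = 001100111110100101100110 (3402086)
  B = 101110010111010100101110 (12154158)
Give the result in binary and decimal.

Apply & to each column (1 only where both bits are 1):
  001100111110100101100110
& 101110010111010100101110
--------------------------
  001100010110000100100110

Answer: 001100010110000100100110 (3236134)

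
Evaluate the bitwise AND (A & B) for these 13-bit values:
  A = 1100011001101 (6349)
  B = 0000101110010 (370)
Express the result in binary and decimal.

Apply & to each column (1 only where both bits are 1):
  1100011001101
& 0000101110010
---------------
  0000001000000

Answer: 0000001000000 (64)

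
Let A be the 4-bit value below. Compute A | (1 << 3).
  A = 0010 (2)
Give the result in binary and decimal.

Mask = 1 << 3 = 1000
Bit 3 of A is 0, so OR-ing with the mask flips it to 1.
  0010
| 1000
------
  1010

Answer: 1010 (10)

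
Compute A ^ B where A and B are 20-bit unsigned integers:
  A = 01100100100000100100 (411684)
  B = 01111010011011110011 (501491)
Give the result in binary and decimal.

Apply ^ to each column (1 where bits differ):
  01100100100000100100
^ 01111010011011110011
----------------------
  00011110111011010111

Answer: 00011110111011010111 (126679)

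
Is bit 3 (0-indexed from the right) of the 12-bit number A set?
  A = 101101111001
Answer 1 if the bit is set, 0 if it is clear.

Bit 3 is the 4th from the right.
  101101111001
          ^
That bit is 1.

Answer: 1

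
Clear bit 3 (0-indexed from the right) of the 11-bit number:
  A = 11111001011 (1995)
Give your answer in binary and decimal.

Mask = ~(1 << 3) = 11111110111
Bit 3 of A is 1, so AND-ing with the mask clears it to 0.
  11111001011
& 11111110111
-------------
  11111000011

Answer: 11111000011 (1987)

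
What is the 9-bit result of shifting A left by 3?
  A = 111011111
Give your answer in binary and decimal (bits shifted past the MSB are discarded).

Shift left by 3: drop the top 3 bit(s), append 3 zero(s) on the right.
  111011111  ->  discard [111], keep [011111], append 000
= 011111000

Answer: 011111000 (248)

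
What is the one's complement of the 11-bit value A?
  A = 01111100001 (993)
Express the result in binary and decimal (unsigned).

Flip each bit (0->1, 1->0):
  01111100001
  10000011110

Answer: 10000011110 (1054)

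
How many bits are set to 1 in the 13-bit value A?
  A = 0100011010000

0100011010000
1-bits at positions (from bit 0 = LSB): 4, 6, 7, 11
Count = 4

Answer: 4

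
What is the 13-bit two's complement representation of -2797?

1. Binary of +2797:  0101011101101
2. Invert bits:     1010100010010
3. Add 1:           1010100010011

Answer: 1010100010011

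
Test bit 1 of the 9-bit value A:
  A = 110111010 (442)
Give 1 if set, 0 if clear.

Bit 1 is the 2nd from the right.
  110111010
         ^
That bit is 1.

Answer: 1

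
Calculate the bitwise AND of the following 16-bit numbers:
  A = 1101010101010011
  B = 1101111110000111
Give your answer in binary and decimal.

Apply & to each column (1 only where both bits are 1):
  1101010101010011
& 1101111110000111
------------------
  1101010100000011

Answer: 1101010100000011 (54531)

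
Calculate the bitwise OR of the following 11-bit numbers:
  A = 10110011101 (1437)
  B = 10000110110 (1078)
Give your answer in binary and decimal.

Apply | to each column (1 where either bit is 1):
  10110011101
| 10000110110
-------------
  10110111111

Answer: 10110111111 (1471)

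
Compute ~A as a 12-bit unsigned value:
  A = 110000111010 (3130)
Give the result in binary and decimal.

Flip each bit (0->1, 1->0):
  110000111010
  001111000101

Answer: 001111000101 (965)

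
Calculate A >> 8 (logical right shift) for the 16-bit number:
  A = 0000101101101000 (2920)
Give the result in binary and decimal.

Logical shift right by 8: drop the bottom 8 bit(s), prepend 8 zero(s) on the left.
  0000101101101000  ->  keep [00001011], discard [01101000], prepend 00000000
= 0000000000001011

Answer: 0000000000001011 (11)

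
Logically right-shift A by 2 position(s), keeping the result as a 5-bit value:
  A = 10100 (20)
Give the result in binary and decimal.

Logical shift right by 2: drop the bottom 2 bit(s), prepend 2 zero(s) on the left.
  10100  ->  keep [101], discard [00], prepend 00
= 00101

Answer: 00101 (5)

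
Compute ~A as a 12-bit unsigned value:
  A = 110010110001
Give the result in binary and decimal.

Flip each bit (0->1, 1->0):
  110010110001
  001101001110

Answer: 001101001110 (846)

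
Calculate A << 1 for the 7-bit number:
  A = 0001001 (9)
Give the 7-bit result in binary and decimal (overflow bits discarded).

Shift left by 1: drop the top 1 bit(s), append 1 zero(s) on the right.
  0001001  ->  discard [0], keep [001001], append 0
= 0010010

Answer: 0010010 (18)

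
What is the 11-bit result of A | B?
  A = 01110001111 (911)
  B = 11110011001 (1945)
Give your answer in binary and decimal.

Apply | to each column (1 where either bit is 1):
  01110001111
| 11110011001
-------------
  11110011111

Answer: 11110011111 (1951)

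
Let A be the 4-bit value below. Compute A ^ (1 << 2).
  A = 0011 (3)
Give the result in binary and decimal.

Mask = 1 << 2 = 0100
Bit 2 of A is 0; XOR with the mask flips it to 1.
  0011
^ 0100
------
  0111

Answer: 0111 (7)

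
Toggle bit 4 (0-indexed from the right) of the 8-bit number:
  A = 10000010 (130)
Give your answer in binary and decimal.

Mask = 1 << 4 = 00010000
Bit 4 of A is 0; XOR with the mask flips it to 1.
  10000010
^ 00010000
----------
  10010010

Answer: 10010010 (146)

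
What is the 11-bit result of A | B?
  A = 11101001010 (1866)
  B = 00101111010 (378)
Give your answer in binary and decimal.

Apply | to each column (1 where either bit is 1):
  11101001010
| 00101111010
-------------
  11101111010

Answer: 11101111010 (1914)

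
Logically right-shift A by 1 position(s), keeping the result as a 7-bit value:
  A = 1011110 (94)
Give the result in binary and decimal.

Logical shift right by 1: drop the bottom 1 bit(s), prepend 1 zero(s) on the left.
  1011110  ->  keep [101111], discard [0], prepend 0
= 0101111

Answer: 0101111 (47)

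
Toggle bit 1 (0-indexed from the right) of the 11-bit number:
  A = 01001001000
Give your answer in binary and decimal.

Mask = 1 << 1 = 00000000010
Bit 1 of A is 0; XOR with the mask flips it to 1.
  01001001000
^ 00000000010
-------------
  01001001010

Answer: 01001001010 (586)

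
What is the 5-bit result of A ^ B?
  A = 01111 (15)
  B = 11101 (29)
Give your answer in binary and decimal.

Apply ^ to each column (1 where bits differ):
  01111
^ 11101
-------
  10010

Answer: 10010 (18)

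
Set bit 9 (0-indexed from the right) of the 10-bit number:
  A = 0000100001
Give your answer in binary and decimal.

Mask = 1 << 9 = 1000000000
Bit 9 of A is 0, so OR-ing with the mask flips it to 1.
  0000100001
| 1000000000
------------
  1000100001

Answer: 1000100001 (545)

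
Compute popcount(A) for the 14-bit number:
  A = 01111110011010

01111110011010
1-bits at positions (from bit 0 = LSB): 1, 3, 4, 7, 8, 9, 10, 11, 12
Count = 9

Answer: 9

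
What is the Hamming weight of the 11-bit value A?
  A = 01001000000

01001000000
1-bits at positions (from bit 0 = LSB): 6, 9
Count = 2

Answer: 2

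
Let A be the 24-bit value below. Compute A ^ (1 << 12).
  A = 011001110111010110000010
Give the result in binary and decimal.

Mask = 1 << 12 = 000000000001000000000000
Bit 12 of A is 1; XOR with the mask flips it to 0.
  011001110111010110000010
^ 000000000001000000000000
--------------------------
  011001110110010110000010

Answer: 011001110110010110000010 (6776194)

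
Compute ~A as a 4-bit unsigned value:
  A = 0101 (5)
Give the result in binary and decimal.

Flip each bit (0->1, 1->0):
  0101
  1010

Answer: 1010 (10)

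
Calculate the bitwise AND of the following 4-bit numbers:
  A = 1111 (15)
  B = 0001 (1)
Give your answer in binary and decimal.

Apply & to each column (1 only where both bits are 1):
  1111
& 0001
------
  0001

Answer: 0001 (1)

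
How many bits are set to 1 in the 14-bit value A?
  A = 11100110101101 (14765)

11100110101101
1-bits at positions (from bit 0 = LSB): 0, 2, 3, 5, 7, 8, 11, 12, 13
Count = 9

Answer: 9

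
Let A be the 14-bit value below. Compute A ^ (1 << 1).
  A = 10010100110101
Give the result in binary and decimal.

Mask = 1 << 1 = 00000000000010
Bit 1 of A is 0; XOR with the mask flips it to 1.
  10010100110101
^ 00000000000010
----------------
  10010100110111

Answer: 10010100110111 (9527)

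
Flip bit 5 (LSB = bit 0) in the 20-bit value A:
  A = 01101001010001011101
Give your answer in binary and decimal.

Mask = 1 << 5 = 00000000000000100000
Bit 5 of A is 0; XOR with the mask flips it to 1.
  01101001010001011101
^ 00000000000000100000
----------------------
  01101001010001111101

Answer: 01101001010001111101 (431229)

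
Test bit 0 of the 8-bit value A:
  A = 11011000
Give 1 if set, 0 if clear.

Bit 0 is the 1st from the right.
  11011000
         ^
That bit is 0.

Answer: 0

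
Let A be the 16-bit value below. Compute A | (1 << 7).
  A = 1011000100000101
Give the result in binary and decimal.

Mask = 1 << 7 = 0000000010000000
Bit 7 of A is 0, so OR-ing with the mask flips it to 1.
  1011000100000101
| 0000000010000000
------------------
  1011000110000101

Answer: 1011000110000101 (45445)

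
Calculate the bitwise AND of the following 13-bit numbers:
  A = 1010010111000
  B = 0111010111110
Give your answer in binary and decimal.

Apply & to each column (1 only where both bits are 1):
  1010010111000
& 0111010111110
---------------
  0010010111000

Answer: 0010010111000 (1208)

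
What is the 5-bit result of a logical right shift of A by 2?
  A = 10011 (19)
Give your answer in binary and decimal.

Logical shift right by 2: drop the bottom 2 bit(s), prepend 2 zero(s) on the left.
  10011  ->  keep [100], discard [11], prepend 00
= 00100

Answer: 00100 (4)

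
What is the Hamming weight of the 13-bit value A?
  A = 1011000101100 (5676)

1011000101100
1-bits at positions (from bit 0 = LSB): 2, 3, 5, 9, 10, 12
Count = 6

Answer: 6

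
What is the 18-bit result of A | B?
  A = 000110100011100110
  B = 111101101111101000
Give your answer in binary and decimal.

Apply | to each column (1 where either bit is 1):
  000110100011100110
| 111101101111101000
--------------------
  111111101111101110

Answer: 111111101111101110 (261102)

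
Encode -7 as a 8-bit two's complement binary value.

1. Binary of +7:  00000111
2. Invert bits:     11111000
3. Add 1:           11111001

Answer: 11111001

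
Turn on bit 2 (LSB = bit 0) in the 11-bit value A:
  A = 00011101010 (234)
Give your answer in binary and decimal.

Mask = 1 << 2 = 00000000100
Bit 2 of A is 0, so OR-ing with the mask flips it to 1.
  00011101010
| 00000000100
-------------
  00011101110

Answer: 00011101110 (238)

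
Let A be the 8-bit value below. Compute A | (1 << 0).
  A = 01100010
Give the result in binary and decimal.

Mask = 1 << 0 = 00000001
Bit 0 of A is 0, so OR-ing with the mask flips it to 1.
  01100010
| 00000001
----------
  01100011

Answer: 01100011 (99)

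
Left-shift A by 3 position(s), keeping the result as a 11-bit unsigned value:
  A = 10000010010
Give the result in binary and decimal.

Shift left by 3: drop the top 3 bit(s), append 3 zero(s) on the right.
  10000010010  ->  discard [100], keep [00010010], append 000
= 00010010000

Answer: 00010010000 (144)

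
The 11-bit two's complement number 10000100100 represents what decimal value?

MSB is 1, so the value is negative. Find the magnitude:
1. Invert bits:  01111011011
2. Add 1:        01111011100  = 988
3. Apply sign:   -988

Answer: -988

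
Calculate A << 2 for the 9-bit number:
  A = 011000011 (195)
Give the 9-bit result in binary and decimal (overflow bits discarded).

Shift left by 2: drop the top 2 bit(s), append 2 zero(s) on the right.
  011000011  ->  discard [01], keep [1000011], append 00
= 100001100

Answer: 100001100 (268)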